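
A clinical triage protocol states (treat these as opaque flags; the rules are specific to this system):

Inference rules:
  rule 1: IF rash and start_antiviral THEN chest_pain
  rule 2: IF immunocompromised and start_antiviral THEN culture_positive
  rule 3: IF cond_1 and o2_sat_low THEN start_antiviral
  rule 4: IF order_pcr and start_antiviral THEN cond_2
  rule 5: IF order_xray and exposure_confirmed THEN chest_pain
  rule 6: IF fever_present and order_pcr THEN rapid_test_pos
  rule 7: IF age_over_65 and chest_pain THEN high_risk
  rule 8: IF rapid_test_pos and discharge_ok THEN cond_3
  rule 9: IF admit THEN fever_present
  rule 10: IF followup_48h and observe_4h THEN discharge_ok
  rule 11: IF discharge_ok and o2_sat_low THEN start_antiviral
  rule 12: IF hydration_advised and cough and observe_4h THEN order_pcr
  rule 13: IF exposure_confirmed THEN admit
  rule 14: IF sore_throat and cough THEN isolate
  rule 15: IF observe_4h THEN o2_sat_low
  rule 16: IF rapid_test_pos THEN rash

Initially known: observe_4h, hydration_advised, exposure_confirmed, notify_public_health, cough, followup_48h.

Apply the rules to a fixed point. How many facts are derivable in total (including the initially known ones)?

17

Round 1 fires rule 10, rule 12, rule 13, rule 15, giving discharge_ok, order_pcr, admit, o2_sat_low.
Round 2 fires rule 9, rule 11, giving fever_present, start_antiviral.
Round 3 fires rule 4, rule 6, giving cond_2, rapid_test_pos.
Round 4 fires rule 8, rule 16, giving cond_3, rash.
Round 5 fires rule 1, giving chest_pain.
Closure: {admit, chest_pain, cond_2, cond_3, cough, discharge_ok, exposure_confirmed, fever_present, followup_48h, hydration_advised, notify_public_health, o2_sat_low, observe_4h, order_pcr, rapid_test_pos, rash, start_antiviral} — 17 facts.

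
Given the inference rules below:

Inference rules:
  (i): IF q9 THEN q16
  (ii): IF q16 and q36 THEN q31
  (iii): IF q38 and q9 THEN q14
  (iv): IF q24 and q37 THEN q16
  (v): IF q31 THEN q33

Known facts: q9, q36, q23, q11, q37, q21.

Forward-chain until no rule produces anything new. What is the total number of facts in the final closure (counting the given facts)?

Round 1 fires (i), giving q16.
Round 2 fires (ii), giving q31.
Round 3 fires (v), giving q33.
Closure: {q11, q16, q21, q23, q31, q33, q36, q37, q9} — 9 facts.

9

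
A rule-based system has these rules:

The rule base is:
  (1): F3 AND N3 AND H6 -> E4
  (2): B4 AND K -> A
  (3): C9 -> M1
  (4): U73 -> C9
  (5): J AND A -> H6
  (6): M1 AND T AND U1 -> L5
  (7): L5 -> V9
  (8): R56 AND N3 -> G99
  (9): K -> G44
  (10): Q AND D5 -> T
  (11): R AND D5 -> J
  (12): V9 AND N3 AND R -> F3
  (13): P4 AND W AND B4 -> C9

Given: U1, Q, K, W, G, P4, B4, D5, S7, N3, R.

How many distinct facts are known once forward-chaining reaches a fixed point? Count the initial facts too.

22

Round 1 — (2), (9), (10), (11), (13), derive A, G44, T, J, C9.
Round 2 — (3), (5), derive M1, H6.
Round 3 — (6), derive L5.
Round 4 — (7), derive V9.
Round 5 — (12), derive F3.
Round 6 — (1), derive E4.
Closure: {A, B4, C9, D5, E4, F3, G, G44, H6, J, K, L5, M1, N3, P4, Q, R, S7, T, U1, V9, W} — 22 facts.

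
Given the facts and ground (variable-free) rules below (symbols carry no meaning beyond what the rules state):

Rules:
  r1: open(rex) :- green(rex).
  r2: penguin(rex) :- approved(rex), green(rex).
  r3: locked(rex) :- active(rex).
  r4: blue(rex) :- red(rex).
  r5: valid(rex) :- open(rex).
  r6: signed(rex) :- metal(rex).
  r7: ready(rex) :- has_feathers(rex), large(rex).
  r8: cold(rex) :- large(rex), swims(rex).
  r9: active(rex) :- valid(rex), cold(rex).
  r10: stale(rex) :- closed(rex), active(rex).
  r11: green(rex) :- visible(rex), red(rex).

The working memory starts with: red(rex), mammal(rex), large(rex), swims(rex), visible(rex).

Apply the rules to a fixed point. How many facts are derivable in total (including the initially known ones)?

12

Round 1: r4 [blue(rex) :- red(rex).]; r8 [cold(rex) :- large(rex), swims(rex).]; r11 [green(rex) :- visible(rex), red(rex).]. Adds blue(rex), cold(rex), green(rex).
Round 2: r1 [open(rex) :- green(rex).]. Adds open(rex).
Round 3: r5 [valid(rex) :- open(rex).]. Adds valid(rex).
Round 4: r9 [active(rex) :- valid(rex), cold(rex).]. Adds active(rex).
Round 5: r3 [locked(rex) :- active(rex).]. Adds locked(rex).
Closure: {active(rex), blue(rex), cold(rex), green(rex), large(rex), locked(rex), mammal(rex), open(rex), red(rex), swims(rex), valid(rex), visible(rex)} — 12 facts.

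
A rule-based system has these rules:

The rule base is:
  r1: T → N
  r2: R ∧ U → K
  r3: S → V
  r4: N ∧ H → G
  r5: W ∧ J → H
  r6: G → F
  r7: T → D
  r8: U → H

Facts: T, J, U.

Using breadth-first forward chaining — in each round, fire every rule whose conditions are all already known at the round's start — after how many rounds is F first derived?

Round 1: r1 [T → N]; r7 [T → D]; r8 [U → H]. New: N, D, H.
Round 2: r4 [N ∧ H → G]. New: G.
Round 3: r6 [G → F]. New: F.
F first appears in round 3.

3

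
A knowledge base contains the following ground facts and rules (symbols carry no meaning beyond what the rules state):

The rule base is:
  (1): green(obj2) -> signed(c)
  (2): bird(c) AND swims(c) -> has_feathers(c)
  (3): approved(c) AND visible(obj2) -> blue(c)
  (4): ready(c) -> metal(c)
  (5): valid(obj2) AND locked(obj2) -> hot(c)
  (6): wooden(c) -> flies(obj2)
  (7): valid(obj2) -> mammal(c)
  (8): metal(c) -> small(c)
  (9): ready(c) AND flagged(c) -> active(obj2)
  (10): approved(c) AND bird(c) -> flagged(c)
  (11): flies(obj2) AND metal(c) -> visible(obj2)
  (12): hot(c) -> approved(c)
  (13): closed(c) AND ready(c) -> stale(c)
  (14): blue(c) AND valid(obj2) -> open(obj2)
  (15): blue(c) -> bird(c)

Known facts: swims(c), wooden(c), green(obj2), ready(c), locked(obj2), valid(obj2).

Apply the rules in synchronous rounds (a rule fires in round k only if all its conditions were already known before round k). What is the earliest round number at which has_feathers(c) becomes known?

5

Round 1 fires (1), (4), (5), (6), (7), giving signed(c), metal(c), hot(c), flies(obj2), mammal(c).
Round 2 fires (8), (11), (12), giving small(c), visible(obj2), approved(c).
Round 3 fires (3), giving blue(c).
Round 4 fires (14), (15), giving open(obj2), bird(c).
Round 5 fires (2), (10), giving has_feathers(c), flagged(c).
has_feathers(c) first appears in round 5.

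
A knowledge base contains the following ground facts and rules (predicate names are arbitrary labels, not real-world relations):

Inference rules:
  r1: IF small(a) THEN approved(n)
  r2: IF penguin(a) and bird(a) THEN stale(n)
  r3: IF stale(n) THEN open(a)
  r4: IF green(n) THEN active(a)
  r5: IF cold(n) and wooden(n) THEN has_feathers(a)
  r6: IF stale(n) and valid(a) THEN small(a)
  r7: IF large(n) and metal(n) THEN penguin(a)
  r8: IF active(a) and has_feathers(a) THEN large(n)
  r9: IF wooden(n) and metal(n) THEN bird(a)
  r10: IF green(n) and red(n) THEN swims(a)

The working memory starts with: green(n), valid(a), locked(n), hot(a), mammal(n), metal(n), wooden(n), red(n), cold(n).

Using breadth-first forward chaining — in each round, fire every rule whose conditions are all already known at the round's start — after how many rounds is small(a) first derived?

Round 1: r4 [IF green(n) THEN active(a)]; r5 [IF cold(n) and wooden(n) THEN has_feathers(a)]; r9 [IF wooden(n) and metal(n) THEN bird(a)]; r10 [IF green(n) and red(n) THEN swims(a)]. Adds active(a), has_feathers(a), bird(a), swims(a).
Round 2: r8 [IF active(a) and has_feathers(a) THEN large(n)]. Adds large(n).
Round 3: r7 [IF large(n) and metal(n) THEN penguin(a)]. Adds penguin(a).
Round 4: r2 [IF penguin(a) and bird(a) THEN stale(n)]. Adds stale(n).
Round 5: r3 [IF stale(n) THEN open(a)]; r6 [IF stale(n) and valid(a) THEN small(a)]. Adds open(a), small(a).
small(a) first appears in round 5.

5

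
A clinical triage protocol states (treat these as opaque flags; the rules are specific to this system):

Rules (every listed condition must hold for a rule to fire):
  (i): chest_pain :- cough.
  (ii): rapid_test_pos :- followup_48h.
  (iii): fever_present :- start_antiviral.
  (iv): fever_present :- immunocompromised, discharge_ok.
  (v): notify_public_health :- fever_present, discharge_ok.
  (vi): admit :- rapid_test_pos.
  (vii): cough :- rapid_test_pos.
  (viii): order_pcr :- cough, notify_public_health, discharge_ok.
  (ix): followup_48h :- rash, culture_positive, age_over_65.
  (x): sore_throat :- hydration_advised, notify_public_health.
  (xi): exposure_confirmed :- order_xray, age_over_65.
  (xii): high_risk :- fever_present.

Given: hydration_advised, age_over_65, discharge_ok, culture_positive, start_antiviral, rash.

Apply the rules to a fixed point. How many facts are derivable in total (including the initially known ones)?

16

Round 1 — (iii), (ix), derive fever_present, followup_48h.
Round 2 — (ii), (v), (xii), derive rapid_test_pos, notify_public_health, high_risk.
Round 3 — (vi), (vii), (x), derive admit, cough, sore_throat.
Round 4 — (i), (viii), derive chest_pain, order_pcr.
Closure: {admit, age_over_65, chest_pain, cough, culture_positive, discharge_ok, fever_present, followup_48h, high_risk, hydration_advised, notify_public_health, order_pcr, rapid_test_pos, rash, sore_throat, start_antiviral} — 16 facts.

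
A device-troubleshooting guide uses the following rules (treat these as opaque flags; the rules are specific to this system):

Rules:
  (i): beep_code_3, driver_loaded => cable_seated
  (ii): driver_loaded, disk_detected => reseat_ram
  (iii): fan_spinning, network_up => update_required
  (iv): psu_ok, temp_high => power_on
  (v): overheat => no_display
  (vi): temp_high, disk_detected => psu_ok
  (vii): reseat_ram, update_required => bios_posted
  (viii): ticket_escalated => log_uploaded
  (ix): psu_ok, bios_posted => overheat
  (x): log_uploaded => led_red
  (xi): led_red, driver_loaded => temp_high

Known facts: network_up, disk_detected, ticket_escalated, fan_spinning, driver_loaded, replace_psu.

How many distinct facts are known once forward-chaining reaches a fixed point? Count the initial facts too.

Round 1 — (ii), (iii), (viii), derive reseat_ram, update_required, log_uploaded.
Round 2 — (vii), (x), derive bios_posted, led_red.
Round 3 — (xi), derive temp_high.
Round 4 — (vi), derive psu_ok.
Round 5 — (iv), (ix), derive power_on, overheat.
Round 6 — (v), derive no_display.
Closure: {bios_posted, disk_detected, driver_loaded, fan_spinning, led_red, log_uploaded, network_up, no_display, overheat, power_on, psu_ok, replace_psu, reseat_ram, temp_high, ticket_escalated, update_required} — 16 facts.

16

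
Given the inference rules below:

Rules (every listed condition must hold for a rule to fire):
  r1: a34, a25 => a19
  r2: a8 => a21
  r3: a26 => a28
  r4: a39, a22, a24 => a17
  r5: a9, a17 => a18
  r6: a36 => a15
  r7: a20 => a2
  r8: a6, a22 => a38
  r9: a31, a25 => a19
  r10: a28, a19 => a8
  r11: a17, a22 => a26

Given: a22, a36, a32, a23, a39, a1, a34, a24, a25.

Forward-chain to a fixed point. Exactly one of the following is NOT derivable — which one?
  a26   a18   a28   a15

Round 1: r1 [a34, a25 => a19]; r4 [a39, a22, a24 => a17]; r6 [a36 => a15]. New: a19, a17, a15.
Round 2: r11 [a17, a22 => a26]. New: a26.
Round 3: r3 [a26 => a28]. New: a28.
Round 4: r10 [a28, a19 => a8]. New: a8.
Round 5: r2 [a8 => a21]. New: a21.
Derived: a28 (round 3), a26 (round 2), a15 (round 1). a18 never appears in any round.

a18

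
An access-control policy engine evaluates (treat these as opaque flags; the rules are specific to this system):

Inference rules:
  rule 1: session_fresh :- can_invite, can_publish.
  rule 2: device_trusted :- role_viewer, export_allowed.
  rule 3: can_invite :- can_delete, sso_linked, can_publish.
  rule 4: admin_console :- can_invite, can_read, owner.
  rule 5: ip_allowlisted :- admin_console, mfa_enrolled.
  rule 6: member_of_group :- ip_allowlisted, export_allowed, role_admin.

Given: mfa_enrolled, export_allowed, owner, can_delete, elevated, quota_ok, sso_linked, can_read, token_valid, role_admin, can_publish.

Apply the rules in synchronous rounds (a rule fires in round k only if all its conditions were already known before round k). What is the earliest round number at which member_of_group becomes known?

Round 1 fires rule 3, giving can_invite.
Round 2 fires rule 1, rule 4, giving session_fresh, admin_console.
Round 3 fires rule 5, giving ip_allowlisted.
Round 4 fires rule 6, giving member_of_group.
member_of_group first appears in round 4.

4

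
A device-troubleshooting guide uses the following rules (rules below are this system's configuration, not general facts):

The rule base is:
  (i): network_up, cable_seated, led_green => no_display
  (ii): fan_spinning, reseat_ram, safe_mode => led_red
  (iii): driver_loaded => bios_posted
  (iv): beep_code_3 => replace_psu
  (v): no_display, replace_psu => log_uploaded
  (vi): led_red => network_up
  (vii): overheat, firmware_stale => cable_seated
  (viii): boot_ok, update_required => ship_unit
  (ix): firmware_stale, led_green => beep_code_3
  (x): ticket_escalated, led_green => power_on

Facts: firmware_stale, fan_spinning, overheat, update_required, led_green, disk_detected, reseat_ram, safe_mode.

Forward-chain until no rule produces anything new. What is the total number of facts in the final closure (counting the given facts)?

15

Round 1 fires (ii), (vii), (ix), giving led_red, cable_seated, beep_code_3.
Round 2 fires (iv), (vi), giving replace_psu, network_up.
Round 3 fires (i), giving no_display.
Round 4 fires (v), giving log_uploaded.
Closure: {beep_code_3, cable_seated, disk_detected, fan_spinning, firmware_stale, led_green, led_red, log_uploaded, network_up, no_display, overheat, replace_psu, reseat_ram, safe_mode, update_required} — 15 facts.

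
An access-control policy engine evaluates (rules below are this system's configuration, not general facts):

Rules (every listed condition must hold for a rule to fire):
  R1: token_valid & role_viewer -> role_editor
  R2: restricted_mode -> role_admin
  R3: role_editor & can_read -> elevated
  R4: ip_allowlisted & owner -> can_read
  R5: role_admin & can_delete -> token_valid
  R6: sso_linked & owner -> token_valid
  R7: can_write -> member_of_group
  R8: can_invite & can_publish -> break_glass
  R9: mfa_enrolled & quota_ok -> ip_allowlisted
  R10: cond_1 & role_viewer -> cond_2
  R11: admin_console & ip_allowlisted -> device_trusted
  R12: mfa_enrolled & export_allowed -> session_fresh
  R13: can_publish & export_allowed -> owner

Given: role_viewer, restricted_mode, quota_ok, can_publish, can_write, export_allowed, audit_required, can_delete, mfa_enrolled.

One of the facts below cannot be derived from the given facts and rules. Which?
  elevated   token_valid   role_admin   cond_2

cond_2

Round 1: R2 [restricted_mode -> role_admin]; R7 [can_write -> member_of_group]; R9 [mfa_enrolled & quota_ok -> ip_allowlisted]; R12 [mfa_enrolled & export_allowed -> session_fresh]; R13 [can_publish & export_allowed -> owner]. Adds role_admin, member_of_group, ip_allowlisted, session_fresh, owner.
Round 2: R4 [ip_allowlisted & owner -> can_read]; R5 [role_admin & can_delete -> token_valid]. Adds can_read, token_valid.
Round 3: R1 [token_valid & role_viewer -> role_editor]. Adds role_editor.
Round 4: R3 [role_editor & can_read -> elevated]. Adds elevated.
Derived: role_admin (round 1), token_valid (round 2), elevated (round 4). cond_2 never appears in any round.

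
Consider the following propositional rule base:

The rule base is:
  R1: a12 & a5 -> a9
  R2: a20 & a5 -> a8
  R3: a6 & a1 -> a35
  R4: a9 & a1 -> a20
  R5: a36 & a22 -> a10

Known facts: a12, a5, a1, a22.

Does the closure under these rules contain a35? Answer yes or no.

Round 1 — R1, derive a9.
Round 2 — R4, derive a20.
Round 3 — R2, derive a8.
Fixed point reached. a35 is concluded only by R3; R3 needs a6 (never derived).

no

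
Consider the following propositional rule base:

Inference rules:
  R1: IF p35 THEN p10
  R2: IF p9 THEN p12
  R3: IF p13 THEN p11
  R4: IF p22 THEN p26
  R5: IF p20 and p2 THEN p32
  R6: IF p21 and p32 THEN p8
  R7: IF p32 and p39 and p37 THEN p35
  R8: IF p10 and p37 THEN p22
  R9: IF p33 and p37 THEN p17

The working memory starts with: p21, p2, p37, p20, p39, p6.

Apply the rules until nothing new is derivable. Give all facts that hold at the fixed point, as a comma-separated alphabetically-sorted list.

Round 1: R5 [IF p20 and p2 THEN p32]. Adds p32.
Round 2: R6 [IF p21 and p32 THEN p8]; R7 [IF p32 and p39 and p37 THEN p35]. Adds p8, p35.
Round 3: R1 [IF p35 THEN p10]. Adds p10.
Round 4: R8 [IF p10 and p37 THEN p22]. Adds p22.
Round 5: R4 [IF p22 THEN p26]. Adds p26.

p10, p2, p20, p21, p22, p26, p32, p35, p37, p39, p6, p8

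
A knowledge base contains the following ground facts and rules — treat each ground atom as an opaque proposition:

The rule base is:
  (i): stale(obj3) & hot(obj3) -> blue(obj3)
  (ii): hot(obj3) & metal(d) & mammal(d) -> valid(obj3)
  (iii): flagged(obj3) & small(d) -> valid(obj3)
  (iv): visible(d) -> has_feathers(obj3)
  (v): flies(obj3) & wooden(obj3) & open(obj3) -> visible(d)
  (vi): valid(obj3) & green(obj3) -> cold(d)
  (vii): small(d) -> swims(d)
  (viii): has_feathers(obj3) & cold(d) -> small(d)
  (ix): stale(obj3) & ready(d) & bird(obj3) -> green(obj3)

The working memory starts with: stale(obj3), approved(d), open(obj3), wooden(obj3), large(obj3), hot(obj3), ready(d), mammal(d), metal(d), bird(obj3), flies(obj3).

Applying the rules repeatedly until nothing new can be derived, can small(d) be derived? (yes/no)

yes

Round 1 — (i), (ii), (v), (ix), derive blue(obj3), valid(obj3), visible(d), green(obj3).
Round 2 — (iv), (vi), derive has_feathers(obj3), cold(d).
Round 3 — (viii), derive small(d).
Round 4 — (vii), derive swims(d).
small(d) appears in round 3, so it is derivable.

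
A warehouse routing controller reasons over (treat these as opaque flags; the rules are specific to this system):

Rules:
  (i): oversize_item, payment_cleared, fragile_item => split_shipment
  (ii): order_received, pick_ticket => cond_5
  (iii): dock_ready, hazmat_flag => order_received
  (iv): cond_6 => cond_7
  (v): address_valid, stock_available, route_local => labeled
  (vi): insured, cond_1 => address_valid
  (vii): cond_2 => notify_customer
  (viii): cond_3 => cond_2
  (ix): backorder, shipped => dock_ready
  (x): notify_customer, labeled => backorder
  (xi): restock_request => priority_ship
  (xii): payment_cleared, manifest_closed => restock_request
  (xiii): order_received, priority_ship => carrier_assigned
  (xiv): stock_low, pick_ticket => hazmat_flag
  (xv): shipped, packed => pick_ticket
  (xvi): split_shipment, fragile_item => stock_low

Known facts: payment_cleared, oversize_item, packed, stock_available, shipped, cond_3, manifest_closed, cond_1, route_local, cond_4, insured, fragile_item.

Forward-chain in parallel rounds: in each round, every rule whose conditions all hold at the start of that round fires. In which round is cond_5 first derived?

6

Round 1: (i) [oversize_item, payment_cleared, fragile_item => split_shipment]; (vi) [insured, cond_1 => address_valid]; (viii) [cond_3 => cond_2]; (xii) [payment_cleared, manifest_closed => restock_request]; (xv) [shipped, packed => pick_ticket]. Adds split_shipment, address_valid, cond_2, restock_request, pick_ticket.
Round 2: (v) [address_valid, stock_available, route_local => labeled]; (vii) [cond_2 => notify_customer]; (xi) [restock_request => priority_ship]; (xvi) [split_shipment, fragile_item => stock_low]. Adds labeled, notify_customer, priority_ship, stock_low.
Round 3: (x) [notify_customer, labeled => backorder]; (xiv) [stock_low, pick_ticket => hazmat_flag]. Adds backorder, hazmat_flag.
Round 4: (ix) [backorder, shipped => dock_ready]. Adds dock_ready.
Round 5: (iii) [dock_ready, hazmat_flag => order_received]. Adds order_received.
Round 6: (ii) [order_received, pick_ticket => cond_5]; (xiii) [order_received, priority_ship => carrier_assigned]. Adds cond_5, carrier_assigned.
cond_5 first appears in round 6.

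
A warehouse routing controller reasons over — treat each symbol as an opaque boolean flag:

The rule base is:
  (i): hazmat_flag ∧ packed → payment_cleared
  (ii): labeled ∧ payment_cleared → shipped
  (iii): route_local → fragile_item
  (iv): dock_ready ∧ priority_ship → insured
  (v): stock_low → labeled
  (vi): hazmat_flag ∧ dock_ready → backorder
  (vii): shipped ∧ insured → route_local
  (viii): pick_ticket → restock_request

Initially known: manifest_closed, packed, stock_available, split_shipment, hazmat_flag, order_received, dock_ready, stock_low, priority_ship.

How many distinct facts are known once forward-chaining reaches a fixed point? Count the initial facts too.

Round 1: (i) [hazmat_flag ∧ packed → payment_cleared]; (iv) [dock_ready ∧ priority_ship → insured]; (v) [stock_low → labeled]; (vi) [hazmat_flag ∧ dock_ready → backorder]. Adds payment_cleared, insured, labeled, backorder.
Round 2: (ii) [labeled ∧ payment_cleared → shipped]. Adds shipped.
Round 3: (vii) [shipped ∧ insured → route_local]. Adds route_local.
Round 4: (iii) [route_local → fragile_item]. Adds fragile_item.
Closure: {backorder, dock_ready, fragile_item, hazmat_flag, insured, labeled, manifest_closed, order_received, packed, payment_cleared, priority_ship, route_local, shipped, split_shipment, stock_available, stock_low} — 16 facts.

16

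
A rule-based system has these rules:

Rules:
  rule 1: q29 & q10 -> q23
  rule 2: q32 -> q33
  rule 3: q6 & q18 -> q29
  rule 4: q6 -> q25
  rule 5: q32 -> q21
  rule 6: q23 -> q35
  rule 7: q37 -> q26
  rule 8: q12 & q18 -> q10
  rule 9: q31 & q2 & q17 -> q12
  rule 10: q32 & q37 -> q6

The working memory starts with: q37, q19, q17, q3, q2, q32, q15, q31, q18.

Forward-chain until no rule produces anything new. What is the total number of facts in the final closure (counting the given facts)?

[1] rule 2 [q32 -> q33]; rule 5 [q32 -> q21]; rule 7 [q37 -> q26]; rule 9 [q31 & q2 & q17 -> q12]; rule 10 [q32 & q37 -> q6]. ⇒ new: q33, q21, q26, q12, q6.
[2] rule 3 [q6 & q18 -> q29]; rule 4 [q6 -> q25]; rule 8 [q12 & q18 -> q10]. ⇒ new: q29, q25, q10.
[3] rule 1 [q29 & q10 -> q23]. ⇒ new: q23.
[4] rule 6 [q23 -> q35]. ⇒ new: q35.
Closure: {q10, q12, q15, q17, q18, q19, q2, q21, q23, q25, q26, q29, q3, q31, q32, q33, q35, q37, q6} — 19 facts.

19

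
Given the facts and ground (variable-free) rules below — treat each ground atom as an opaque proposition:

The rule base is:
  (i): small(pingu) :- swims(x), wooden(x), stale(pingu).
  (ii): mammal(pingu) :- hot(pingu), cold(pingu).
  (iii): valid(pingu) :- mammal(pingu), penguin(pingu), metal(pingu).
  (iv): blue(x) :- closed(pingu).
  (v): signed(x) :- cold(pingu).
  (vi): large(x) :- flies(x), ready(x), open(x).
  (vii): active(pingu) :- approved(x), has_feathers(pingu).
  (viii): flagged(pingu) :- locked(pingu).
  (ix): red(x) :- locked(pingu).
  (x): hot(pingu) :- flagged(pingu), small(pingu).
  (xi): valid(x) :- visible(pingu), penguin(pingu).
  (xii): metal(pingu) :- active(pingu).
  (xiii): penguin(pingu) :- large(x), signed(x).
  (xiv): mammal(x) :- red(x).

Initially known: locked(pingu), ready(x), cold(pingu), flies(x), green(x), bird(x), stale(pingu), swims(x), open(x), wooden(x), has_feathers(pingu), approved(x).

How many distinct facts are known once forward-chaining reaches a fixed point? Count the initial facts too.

24

Round 1 fires (i), (v), (vi), (vii), (viii), (ix), giving small(pingu), signed(x), large(x), active(pingu), flagged(pingu), red(x).
Round 2 fires (x), (xii), (xiii), (xiv), giving hot(pingu), metal(pingu), penguin(pingu), mammal(x).
Round 3 fires (ii), giving mammal(pingu).
Round 4 fires (iii), giving valid(pingu).
Closure: {active(pingu), approved(x), bird(x), cold(pingu), flagged(pingu), flies(x), green(x), has_feathers(pingu), hot(pingu), large(x), locked(pingu), mammal(pingu), mammal(x), metal(pingu), open(x), penguin(pingu), ready(x), red(x), signed(x), small(pingu), stale(pingu), swims(x), valid(pingu), wooden(x)} — 24 facts.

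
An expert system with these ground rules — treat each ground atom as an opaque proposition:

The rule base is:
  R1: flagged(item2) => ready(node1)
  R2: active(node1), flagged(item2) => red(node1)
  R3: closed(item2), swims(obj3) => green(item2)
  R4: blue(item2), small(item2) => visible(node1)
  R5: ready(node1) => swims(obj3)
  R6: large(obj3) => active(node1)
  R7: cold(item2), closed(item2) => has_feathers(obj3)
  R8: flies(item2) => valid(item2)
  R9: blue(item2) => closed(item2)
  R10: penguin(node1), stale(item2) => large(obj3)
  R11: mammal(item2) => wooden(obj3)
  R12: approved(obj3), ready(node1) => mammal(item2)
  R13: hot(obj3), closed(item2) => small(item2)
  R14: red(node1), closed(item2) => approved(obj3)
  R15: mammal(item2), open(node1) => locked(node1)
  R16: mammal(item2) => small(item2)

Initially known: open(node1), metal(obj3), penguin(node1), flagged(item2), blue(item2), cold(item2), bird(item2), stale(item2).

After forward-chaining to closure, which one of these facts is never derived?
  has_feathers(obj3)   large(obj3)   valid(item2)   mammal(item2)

valid(item2)

[1] R1 [flagged(item2) => ready(node1)]; R9 [blue(item2) => closed(item2)]; R10 [penguin(node1), stale(item2) => large(obj3)]. ⇒ new: ready(node1), closed(item2), large(obj3).
[2] R5 [ready(node1) => swims(obj3)]; R6 [large(obj3) => active(node1)]; R7 [cold(item2), closed(item2) => has_feathers(obj3)]. ⇒ new: swims(obj3), active(node1), has_feathers(obj3).
[3] R2 [active(node1), flagged(item2) => red(node1)]; R3 [closed(item2), swims(obj3) => green(item2)]. ⇒ new: red(node1), green(item2).
[4] R14 [red(node1), closed(item2) => approved(obj3)]. ⇒ new: approved(obj3).
[5] R12 [approved(obj3), ready(node1) => mammal(item2)]. ⇒ new: mammal(item2).
[6] R11 [mammal(item2) => wooden(obj3)]; R15 [mammal(item2), open(node1) => locked(node1)]; R16 [mammal(item2) => small(item2)]. ⇒ new: wooden(obj3), locked(node1), small(item2).
[7] R4 [blue(item2), small(item2) => visible(node1)]. ⇒ new: visible(node1).
Derived: mammal(item2) (round 5), has_feathers(obj3) (round 2), large(obj3) (round 1). valid(item2) never appears in any round.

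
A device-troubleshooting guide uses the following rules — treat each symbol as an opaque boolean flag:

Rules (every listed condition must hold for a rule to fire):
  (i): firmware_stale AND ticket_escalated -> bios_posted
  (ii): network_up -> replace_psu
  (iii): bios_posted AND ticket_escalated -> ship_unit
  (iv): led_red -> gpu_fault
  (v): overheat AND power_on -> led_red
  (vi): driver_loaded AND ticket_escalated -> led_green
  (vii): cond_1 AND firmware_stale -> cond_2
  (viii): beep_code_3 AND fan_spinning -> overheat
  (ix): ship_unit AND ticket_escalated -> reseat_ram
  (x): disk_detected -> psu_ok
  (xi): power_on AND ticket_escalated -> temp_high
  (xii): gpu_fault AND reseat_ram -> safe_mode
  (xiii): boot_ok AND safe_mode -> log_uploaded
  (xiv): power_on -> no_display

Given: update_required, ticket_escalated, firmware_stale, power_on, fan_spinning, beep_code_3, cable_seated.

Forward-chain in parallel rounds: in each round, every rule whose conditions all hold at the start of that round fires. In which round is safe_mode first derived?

Round 1 fires (i), (viii), (xi), (xiv), giving bios_posted, overheat, temp_high, no_display.
Round 2 fires (iii), (v), giving ship_unit, led_red.
Round 3 fires (iv), (ix), giving gpu_fault, reseat_ram.
Round 4 fires (xii), giving safe_mode.
safe_mode first appears in round 4.

4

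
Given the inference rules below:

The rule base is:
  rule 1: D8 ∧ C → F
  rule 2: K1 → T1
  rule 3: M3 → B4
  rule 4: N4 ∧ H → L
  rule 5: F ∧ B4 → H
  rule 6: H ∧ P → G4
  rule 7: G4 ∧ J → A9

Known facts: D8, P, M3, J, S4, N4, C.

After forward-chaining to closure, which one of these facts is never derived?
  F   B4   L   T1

T1

Round 1 — rule 1, rule 3, derive F, B4.
Round 2 — rule 5, derive H.
Round 3 — rule 4, rule 6, derive L, G4.
Round 4 — rule 7, derive A9.
Derived: F (round 1), L (round 3), B4 (round 1). T1 never appears in any round.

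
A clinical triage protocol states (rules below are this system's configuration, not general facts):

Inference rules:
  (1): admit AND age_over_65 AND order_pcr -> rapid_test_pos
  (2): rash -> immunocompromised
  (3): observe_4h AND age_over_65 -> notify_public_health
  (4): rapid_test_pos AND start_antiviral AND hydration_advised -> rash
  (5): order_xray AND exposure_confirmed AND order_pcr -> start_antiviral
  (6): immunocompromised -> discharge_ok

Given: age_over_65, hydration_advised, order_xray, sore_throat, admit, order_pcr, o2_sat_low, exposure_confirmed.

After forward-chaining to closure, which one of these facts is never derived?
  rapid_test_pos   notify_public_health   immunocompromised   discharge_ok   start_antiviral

[1] (1) [admit AND age_over_65 AND order_pcr -> rapid_test_pos]; (5) [order_xray AND exposure_confirmed AND order_pcr -> start_antiviral]. ⇒ new: rapid_test_pos, start_antiviral.
[2] (4) [rapid_test_pos AND start_antiviral AND hydration_advised -> rash]. ⇒ new: rash.
[3] (2) [rash -> immunocompromised]. ⇒ new: immunocompromised.
[4] (6) [immunocompromised -> discharge_ok]. ⇒ new: discharge_ok.
Derived: discharge_ok (round 4), immunocompromised (round 3), start_antiviral (round 1), rapid_test_pos (round 1). notify_public_health never appears in any round.

notify_public_health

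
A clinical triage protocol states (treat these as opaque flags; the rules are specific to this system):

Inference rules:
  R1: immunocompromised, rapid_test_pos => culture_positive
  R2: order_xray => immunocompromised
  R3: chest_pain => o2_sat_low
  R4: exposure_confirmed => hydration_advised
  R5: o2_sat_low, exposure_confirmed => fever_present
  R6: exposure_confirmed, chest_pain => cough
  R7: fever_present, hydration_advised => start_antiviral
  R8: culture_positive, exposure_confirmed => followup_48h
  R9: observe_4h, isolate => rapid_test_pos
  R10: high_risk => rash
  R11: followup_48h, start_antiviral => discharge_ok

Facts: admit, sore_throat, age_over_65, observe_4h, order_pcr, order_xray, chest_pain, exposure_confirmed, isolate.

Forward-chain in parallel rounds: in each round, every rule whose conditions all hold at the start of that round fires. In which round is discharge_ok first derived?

4

[1] R2 [order_xray => immunocompromised]; R3 [chest_pain => o2_sat_low]; R4 [exposure_confirmed => hydration_advised]; R6 [exposure_confirmed, chest_pain => cough]; R9 [observe_4h, isolate => rapid_test_pos]. ⇒ new: immunocompromised, o2_sat_low, hydration_advised, cough, rapid_test_pos.
[2] R1 [immunocompromised, rapid_test_pos => culture_positive]; R5 [o2_sat_low, exposure_confirmed => fever_present]. ⇒ new: culture_positive, fever_present.
[3] R7 [fever_present, hydration_advised => start_antiviral]; R8 [culture_positive, exposure_confirmed => followup_48h]. ⇒ new: start_antiviral, followup_48h.
[4] R11 [followup_48h, start_antiviral => discharge_ok]. ⇒ new: discharge_ok.
discharge_ok first appears in round 4.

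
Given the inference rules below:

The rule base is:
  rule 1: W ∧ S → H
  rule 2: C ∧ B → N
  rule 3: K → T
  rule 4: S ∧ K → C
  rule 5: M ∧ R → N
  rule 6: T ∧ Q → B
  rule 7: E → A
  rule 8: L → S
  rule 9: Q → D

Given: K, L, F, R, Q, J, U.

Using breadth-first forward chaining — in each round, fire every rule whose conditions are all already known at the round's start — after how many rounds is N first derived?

Round 1 fires rule 3, rule 8, rule 9, giving T, S, D.
Round 2 fires rule 4, rule 6, giving C, B.
Round 3 fires rule 2, giving N.
N first appears in round 3.

3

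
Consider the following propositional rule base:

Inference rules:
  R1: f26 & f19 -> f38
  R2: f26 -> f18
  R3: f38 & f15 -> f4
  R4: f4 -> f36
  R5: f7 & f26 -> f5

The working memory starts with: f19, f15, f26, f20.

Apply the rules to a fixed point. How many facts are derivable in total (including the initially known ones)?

8

Round 1: R1 [f26 & f19 -> f38]; R2 [f26 -> f18]. Adds f38, f18.
Round 2: R3 [f38 & f15 -> f4]. Adds f4.
Round 3: R4 [f4 -> f36]. Adds f36.
Closure: {f15, f18, f19, f20, f26, f36, f38, f4} — 8 facts.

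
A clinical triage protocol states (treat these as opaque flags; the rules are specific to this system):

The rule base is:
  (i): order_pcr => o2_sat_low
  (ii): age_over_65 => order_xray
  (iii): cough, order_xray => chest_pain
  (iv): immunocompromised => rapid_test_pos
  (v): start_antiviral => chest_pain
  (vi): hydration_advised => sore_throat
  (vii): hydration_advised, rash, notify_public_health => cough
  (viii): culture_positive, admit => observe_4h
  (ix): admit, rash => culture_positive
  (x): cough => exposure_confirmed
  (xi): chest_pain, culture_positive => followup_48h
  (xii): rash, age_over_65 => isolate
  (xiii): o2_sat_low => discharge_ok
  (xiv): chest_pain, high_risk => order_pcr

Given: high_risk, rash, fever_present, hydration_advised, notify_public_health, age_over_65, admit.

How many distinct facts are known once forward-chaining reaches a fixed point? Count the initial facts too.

19

Round 1: (ii) [age_over_65 => order_xray]; (vi) [hydration_advised => sore_throat]; (vii) [hydration_advised, rash, notify_public_health => cough]; (ix) [admit, rash => culture_positive]; (xii) [rash, age_over_65 => isolate]. Adds order_xray, sore_throat, cough, culture_positive, isolate.
Round 2: (iii) [cough, order_xray => chest_pain]; (viii) [culture_positive, admit => observe_4h]; (x) [cough => exposure_confirmed]. Adds chest_pain, observe_4h, exposure_confirmed.
Round 3: (xi) [chest_pain, culture_positive => followup_48h]; (xiv) [chest_pain, high_risk => order_pcr]. Adds followup_48h, order_pcr.
Round 4: (i) [order_pcr => o2_sat_low]. Adds o2_sat_low.
Round 5: (xiii) [o2_sat_low => discharge_ok]. Adds discharge_ok.
Closure: {admit, age_over_65, chest_pain, cough, culture_positive, discharge_ok, exposure_confirmed, fever_present, followup_48h, high_risk, hydration_advised, isolate, notify_public_health, o2_sat_low, observe_4h, order_pcr, order_xray, rash, sore_throat} — 19 facts.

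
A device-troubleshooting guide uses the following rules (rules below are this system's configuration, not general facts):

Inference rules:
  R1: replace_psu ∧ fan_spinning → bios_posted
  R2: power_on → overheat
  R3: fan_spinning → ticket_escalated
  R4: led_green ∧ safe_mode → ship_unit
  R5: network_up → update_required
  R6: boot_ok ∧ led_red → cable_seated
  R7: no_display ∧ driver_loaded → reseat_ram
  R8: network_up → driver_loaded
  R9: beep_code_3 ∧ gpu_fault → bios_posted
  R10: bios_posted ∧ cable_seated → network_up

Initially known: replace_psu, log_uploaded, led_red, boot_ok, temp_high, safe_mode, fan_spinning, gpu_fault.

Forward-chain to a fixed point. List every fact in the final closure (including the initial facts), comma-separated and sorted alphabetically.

bios_posted, boot_ok, cable_seated, driver_loaded, fan_spinning, gpu_fault, led_red, log_uploaded, network_up, replace_psu, safe_mode, temp_high, ticket_escalated, update_required

[1] R1 [replace_psu ∧ fan_spinning → bios_posted]; R3 [fan_spinning → ticket_escalated]; R6 [boot_ok ∧ led_red → cable_seated]. ⇒ new: bios_posted, ticket_escalated, cable_seated.
[2] R10 [bios_posted ∧ cable_seated → network_up]. ⇒ new: network_up.
[3] R5 [network_up → update_required]; R8 [network_up → driver_loaded]. ⇒ new: update_required, driver_loaded.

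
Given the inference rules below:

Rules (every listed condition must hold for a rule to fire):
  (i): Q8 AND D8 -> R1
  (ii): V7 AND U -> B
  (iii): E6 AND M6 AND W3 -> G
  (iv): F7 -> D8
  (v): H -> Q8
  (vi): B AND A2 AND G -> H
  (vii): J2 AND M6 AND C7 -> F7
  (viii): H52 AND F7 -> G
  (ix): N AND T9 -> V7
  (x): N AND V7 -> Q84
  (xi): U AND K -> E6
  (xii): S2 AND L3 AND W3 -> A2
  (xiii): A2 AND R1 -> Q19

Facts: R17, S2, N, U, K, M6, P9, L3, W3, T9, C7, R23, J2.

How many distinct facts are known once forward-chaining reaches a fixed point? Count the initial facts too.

25

Round 1 fires (vii), (ix), (xi), (xii), giving F7, V7, E6, A2.
Round 2 fires (ii), (iii), (iv), (x), giving B, G, D8, Q84.
Round 3 fires (vi), giving H.
Round 4 fires (v), giving Q8.
Round 5 fires (i), giving R1.
Round 6 fires (xiii), giving Q19.
Closure: {A2, B, C7, D8, E6, F7, G, H, J2, K, L3, M6, N, P9, Q19, Q8, Q84, R1, R17, R23, S2, T9, U, V7, W3} — 25 facts.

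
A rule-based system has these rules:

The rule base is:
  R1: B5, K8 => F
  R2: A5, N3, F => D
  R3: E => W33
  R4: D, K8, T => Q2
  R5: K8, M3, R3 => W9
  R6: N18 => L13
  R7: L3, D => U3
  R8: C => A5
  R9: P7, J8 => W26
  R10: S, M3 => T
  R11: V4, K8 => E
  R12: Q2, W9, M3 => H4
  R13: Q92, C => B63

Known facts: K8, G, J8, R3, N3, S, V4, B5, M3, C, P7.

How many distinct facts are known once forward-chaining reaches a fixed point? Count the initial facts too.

Round 1 — R1, R5, R8, R9, R10, R11, derive F, W9, A5, W26, T, E.
Round 2 — R2, R3, derive D, W33.
Round 3 — R4, derive Q2.
Round 4 — R12, derive H4.
Closure: {A5, B5, C, D, E, F, G, H4, J8, K8, M3, N3, P7, Q2, R3, S, T, V4, W26, W33, W9} — 21 facts.

21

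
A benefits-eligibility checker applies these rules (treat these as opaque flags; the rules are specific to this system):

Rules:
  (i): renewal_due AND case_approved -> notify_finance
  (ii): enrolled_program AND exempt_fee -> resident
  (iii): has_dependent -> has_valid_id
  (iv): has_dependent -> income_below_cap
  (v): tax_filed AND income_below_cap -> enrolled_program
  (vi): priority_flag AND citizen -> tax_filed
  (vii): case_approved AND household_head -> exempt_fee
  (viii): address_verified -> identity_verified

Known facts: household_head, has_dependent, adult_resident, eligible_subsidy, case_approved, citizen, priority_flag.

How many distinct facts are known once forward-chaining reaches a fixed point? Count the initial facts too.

13

Round 1 — (iii), (iv), (vi), (vii), derive has_valid_id, income_below_cap, tax_filed, exempt_fee.
Round 2 — (v), derive enrolled_program.
Round 3 — (ii), derive resident.
Closure: {adult_resident, case_approved, citizen, eligible_subsidy, enrolled_program, exempt_fee, has_dependent, has_valid_id, household_head, income_below_cap, priority_flag, resident, tax_filed} — 13 facts.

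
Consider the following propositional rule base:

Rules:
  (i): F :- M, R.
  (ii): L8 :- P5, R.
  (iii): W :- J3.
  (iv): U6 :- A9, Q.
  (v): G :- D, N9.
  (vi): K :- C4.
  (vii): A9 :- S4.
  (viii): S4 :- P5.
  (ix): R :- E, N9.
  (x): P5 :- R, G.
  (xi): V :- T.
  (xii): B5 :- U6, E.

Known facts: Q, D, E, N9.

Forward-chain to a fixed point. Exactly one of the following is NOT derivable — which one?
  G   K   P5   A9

Round 1: (v) [G :- D, N9.]; (ix) [R :- E, N9.]. Adds G, R.
Round 2: (x) [P5 :- R, G.]. Adds P5.
Round 3: (ii) [L8 :- P5, R.]; (viii) [S4 :- P5.]. Adds L8, S4.
Round 4: (vii) [A9 :- S4.]. Adds A9.
Round 5: (iv) [U6 :- A9, Q.]. Adds U6.
Round 6: (xii) [B5 :- U6, E.]. Adds B5.
Derived: P5 (round 2), G (round 1), A9 (round 4). K never appears in any round.

K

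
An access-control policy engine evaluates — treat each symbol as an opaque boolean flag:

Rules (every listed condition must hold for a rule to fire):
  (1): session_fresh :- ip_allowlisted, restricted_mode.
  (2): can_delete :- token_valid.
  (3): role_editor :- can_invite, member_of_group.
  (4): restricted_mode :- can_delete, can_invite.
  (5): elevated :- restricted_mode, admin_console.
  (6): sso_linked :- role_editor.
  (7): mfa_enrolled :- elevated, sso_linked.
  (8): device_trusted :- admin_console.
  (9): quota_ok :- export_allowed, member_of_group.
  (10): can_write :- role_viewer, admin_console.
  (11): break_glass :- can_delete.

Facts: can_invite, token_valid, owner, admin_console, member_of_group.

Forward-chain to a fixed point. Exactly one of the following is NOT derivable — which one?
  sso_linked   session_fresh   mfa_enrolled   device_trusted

session_fresh

Round 1: (2) [can_delete :- token_valid.]; (3) [role_editor :- can_invite, member_of_group.]; (8) [device_trusted :- admin_console.]. New: can_delete, role_editor, device_trusted.
Round 2: (4) [restricted_mode :- can_delete, can_invite.]; (6) [sso_linked :- role_editor.]; (11) [break_glass :- can_delete.]. New: restricted_mode, sso_linked, break_glass.
Round 3: (5) [elevated :- restricted_mode, admin_console.]. New: elevated.
Round 4: (7) [mfa_enrolled :- elevated, sso_linked.]. New: mfa_enrolled.
Derived: mfa_enrolled (round 4), device_trusted (round 1), sso_linked (round 2). session_fresh never appears in any round.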